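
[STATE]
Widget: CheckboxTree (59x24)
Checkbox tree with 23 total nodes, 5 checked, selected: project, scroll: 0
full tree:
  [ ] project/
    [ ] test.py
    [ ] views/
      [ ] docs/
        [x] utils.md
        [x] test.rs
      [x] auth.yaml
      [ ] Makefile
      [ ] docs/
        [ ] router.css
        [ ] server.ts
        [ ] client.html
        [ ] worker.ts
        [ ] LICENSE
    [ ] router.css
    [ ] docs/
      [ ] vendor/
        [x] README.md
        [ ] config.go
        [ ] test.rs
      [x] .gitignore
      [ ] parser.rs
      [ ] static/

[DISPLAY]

>[-] project/                                              
   [ ] test.py                                             
   [-] views/                                              
     [x] docs/                                             
       [x] utils.md                                        
       [x] test.rs                                         
     [x] auth.yaml                                         
     [ ] Makefile                                          
     [ ] docs/                                             
       [ ] router.css                                      
       [ ] server.ts                                       
       [ ] client.html                                     
       [ ] worker.ts                                       
       [ ] LICENSE                                         
   [ ] router.css                                          
   [-] docs/                                               
     [-] vendor/                                           
       [x] README.md                                       
       [ ] config.go                                       
       [ ] test.rs                                         
     [x] .gitignore                                        
     [ ] parser.rs                                         
     [ ] static/                                           
                                                           


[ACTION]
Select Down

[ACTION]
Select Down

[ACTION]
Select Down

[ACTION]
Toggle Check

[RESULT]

 [-] project/                                              
   [ ] test.py                                             
   [-] views/                                              
>    [ ] docs/                                             
       [ ] utils.md                                        
       [ ] test.rs                                         
     [x] auth.yaml                                         
     [ ] Makefile                                          
     [ ] docs/                                             
       [ ] router.css                                      
       [ ] server.ts                                       
       [ ] client.html                                     
       [ ] worker.ts                                       
       [ ] LICENSE                                         
   [ ] router.css                                          
   [-] docs/                                               
     [-] vendor/                                           
       [x] README.md                                       
       [ ] config.go                                       
       [ ] test.rs                                         
     [x] .gitignore                                        
     [ ] parser.rs                                         
     [ ] static/                                           
                                                           


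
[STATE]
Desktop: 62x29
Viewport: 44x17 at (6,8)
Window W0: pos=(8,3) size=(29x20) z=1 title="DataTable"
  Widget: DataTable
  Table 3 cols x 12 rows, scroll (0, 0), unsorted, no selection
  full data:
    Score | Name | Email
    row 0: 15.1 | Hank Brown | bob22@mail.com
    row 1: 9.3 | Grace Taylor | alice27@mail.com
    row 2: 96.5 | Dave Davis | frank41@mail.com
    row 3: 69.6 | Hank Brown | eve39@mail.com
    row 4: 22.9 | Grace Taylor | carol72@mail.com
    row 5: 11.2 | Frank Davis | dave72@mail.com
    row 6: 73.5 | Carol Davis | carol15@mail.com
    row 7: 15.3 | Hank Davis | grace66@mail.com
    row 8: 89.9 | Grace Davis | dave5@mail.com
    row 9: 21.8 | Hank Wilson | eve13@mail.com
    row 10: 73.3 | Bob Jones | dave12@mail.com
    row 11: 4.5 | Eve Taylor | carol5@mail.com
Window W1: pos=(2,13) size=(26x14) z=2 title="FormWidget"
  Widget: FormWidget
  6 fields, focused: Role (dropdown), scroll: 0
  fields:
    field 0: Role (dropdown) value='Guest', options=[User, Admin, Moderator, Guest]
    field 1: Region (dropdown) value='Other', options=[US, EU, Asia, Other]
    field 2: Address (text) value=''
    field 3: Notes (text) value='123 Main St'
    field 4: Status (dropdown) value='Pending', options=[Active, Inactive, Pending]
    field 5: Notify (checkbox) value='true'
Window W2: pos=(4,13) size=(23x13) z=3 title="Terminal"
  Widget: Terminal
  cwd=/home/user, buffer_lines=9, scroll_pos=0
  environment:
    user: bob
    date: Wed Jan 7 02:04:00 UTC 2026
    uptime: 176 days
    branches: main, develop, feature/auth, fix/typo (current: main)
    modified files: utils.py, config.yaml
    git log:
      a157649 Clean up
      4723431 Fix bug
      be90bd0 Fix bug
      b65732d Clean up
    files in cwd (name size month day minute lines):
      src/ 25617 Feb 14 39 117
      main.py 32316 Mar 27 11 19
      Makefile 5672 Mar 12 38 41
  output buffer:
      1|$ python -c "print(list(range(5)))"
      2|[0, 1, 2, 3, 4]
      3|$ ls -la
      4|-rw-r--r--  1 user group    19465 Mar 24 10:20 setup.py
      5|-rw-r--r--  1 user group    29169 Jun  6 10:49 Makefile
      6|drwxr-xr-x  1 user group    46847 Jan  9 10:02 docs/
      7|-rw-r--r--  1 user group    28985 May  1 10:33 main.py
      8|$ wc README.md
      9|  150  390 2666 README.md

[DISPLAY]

  ┃15.1 │Hank Brown  │bob22@ma┃             
  ┃9.3  │Grace Taylor│alice27@┃             
  ┃96.5 │Dave Davis  │frank41@┃             
  ┃69.6 │Hank Brown  │eve39@ma┃             
  ┃22.9 │Grace Taylor│carol72@┃             
━━━━━━━━━━━━━━━━━━━━┓┓dave72@m┃             
Terminal            ┃┃carol15@┃             
────────────────────┨┨grace66@┃             
 python -c "print(li┃┃dave5@ma┃             
0, 1, 2, 3, 4]      ┃┃eve13@ma┃             
 ls -la             ┃┃dave12@m┃             
rw-r--r--  1 user gr┃┃carol5@m┃             
rw-r--r--  1 user gr┃┃        ┃             
rwxr-xr-x  1 user gr┃┃        ┃             
rw-r--r--  1 user gr┃┃━━━━━━━━┛             
 wc README.md       ┃┃                      
 150  390 2666 READM┃┃                      


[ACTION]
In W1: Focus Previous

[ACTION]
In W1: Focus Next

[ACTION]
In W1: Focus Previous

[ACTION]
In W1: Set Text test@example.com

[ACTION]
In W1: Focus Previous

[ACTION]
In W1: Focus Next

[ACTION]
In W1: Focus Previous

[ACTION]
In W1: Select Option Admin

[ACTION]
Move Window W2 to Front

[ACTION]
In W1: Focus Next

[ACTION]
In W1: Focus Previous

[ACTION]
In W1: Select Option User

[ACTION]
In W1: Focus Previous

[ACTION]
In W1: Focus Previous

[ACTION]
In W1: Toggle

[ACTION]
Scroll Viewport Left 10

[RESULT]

        ┃15.1 │Hank Brown  │bob22@ma┃       
        ┃9.3  │Grace Taylor│alice27@┃       
        ┃96.5 │Dave Davis  │frank41@┃       
        ┃69.6 │Hank Brown  │eve39@ma┃       
        ┃22.9 │Grace Taylor│carol72@┃       
  ┏━┏━━━━━━━━━━━━━━━━━━━━━┓┓dave72@m┃       
  ┃ ┃ Terminal            ┃┃carol15@┃       
  ┠─┠─────────────────────┨┨grace66@┃       
  ┃ ┃$ python -c "print(li┃┃dave5@ma┃       
  ┃ ┃[0, 1, 2, 3, 4]      ┃┃eve13@ma┃       
  ┃>┃$ ls -la             ┃┃dave12@m┃       
  ┃ ┃-rw-r--r--  1 user gr┃┃carol5@m┃       
  ┃ ┃-rw-r--r--  1 user gr┃┃        ┃       
  ┃ ┃drwxr-xr-x  1 user gr┃┃        ┃       
  ┃ ┃-rw-r--r--  1 user gr┃┃━━━━━━━━┛       
  ┃ ┃$ wc README.md       ┃┃                
  ┃ ┃  150  390 2666 READM┃┃                


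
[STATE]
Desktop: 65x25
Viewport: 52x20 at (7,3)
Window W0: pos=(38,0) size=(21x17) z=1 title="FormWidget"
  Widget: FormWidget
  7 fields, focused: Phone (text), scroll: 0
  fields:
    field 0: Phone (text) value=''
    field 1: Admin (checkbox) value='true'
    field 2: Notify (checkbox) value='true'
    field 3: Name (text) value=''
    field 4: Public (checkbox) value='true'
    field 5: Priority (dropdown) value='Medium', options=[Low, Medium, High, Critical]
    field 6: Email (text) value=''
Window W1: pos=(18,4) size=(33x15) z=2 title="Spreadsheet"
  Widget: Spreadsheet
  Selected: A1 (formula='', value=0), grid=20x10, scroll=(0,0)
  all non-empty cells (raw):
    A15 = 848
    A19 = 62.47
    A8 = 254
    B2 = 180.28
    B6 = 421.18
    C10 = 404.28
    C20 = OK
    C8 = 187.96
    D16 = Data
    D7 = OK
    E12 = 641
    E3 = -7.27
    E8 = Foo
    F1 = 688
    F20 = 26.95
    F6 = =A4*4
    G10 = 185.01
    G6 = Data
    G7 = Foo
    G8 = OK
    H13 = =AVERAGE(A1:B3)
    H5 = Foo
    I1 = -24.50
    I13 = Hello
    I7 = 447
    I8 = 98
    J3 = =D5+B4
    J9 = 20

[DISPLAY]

                               ┃> Phone:      [   ]┃
           ┏━━━━━━━━━━━━━━━━━━━━━━━━━━━━━━━┓  [x]  ┃
           ┃ Spreadsheet                   ┃  [x]  ┃
           ┠───────────────────────────────┨  [   ]┃
           ┃A1:                            ┃  [x]  ┃
           ┃       A       B       C       ┃  [Me▼]┃
           ┃-------------------------------┃  [   ]┃
           ┃  1      [0]       0       0   ┃       ┃
           ┃  2        0  180.28       0   ┃       ┃
           ┃  3        0       0       0   ┃       ┃
           ┃  4        0       0       0   ┃       ┃
           ┃  5        0       0       0   ┃       ┃
           ┃  6        0  421.18       0   ┃       ┃
           ┃  7        0       0       0OK ┃━━━━━━━┛
           ┃  8      254       0  187.96   ┃        
           ┗━━━━━━━━━━━━━━━━━━━━━━━━━━━━━━━┛        
                                                    
                                                    
                                                    
                                                    


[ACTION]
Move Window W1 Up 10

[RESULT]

           ┃A1:                            ┃  [   ]┃
           ┃       A       B       C       ┃  [x]  ┃
           ┃-------------------------------┃  [x]  ┃
           ┃  1      [0]       0       0   ┃  [   ]┃
           ┃  2        0  180.28       0   ┃  [x]  ┃
           ┃  3        0       0       0   ┃  [Me▼]┃
           ┃  4        0       0       0   ┃  [   ]┃
           ┃  5        0       0       0   ┃       ┃
           ┃  6        0  421.18       0   ┃       ┃
           ┃  7        0       0       0OK ┃       ┃
           ┃  8      254       0  187.96   ┃       ┃
           ┗━━━━━━━━━━━━━━━━━━━━━━━━━━━━━━━┛       ┃
                               ┃                   ┃
                               ┗━━━━━━━━━━━━━━━━━━━┛
                                                    
                                                    
                                                    
                                                    
                                                    
                                                    


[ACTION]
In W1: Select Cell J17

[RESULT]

           ┃J17:                           ┃  [   ]┃
           ┃       A       B       C       ┃  [x]  ┃
           ┃-------------------------------┃  [x]  ┃
           ┃  1        0       0       0   ┃  [   ]┃
           ┃  2        0  180.28       0   ┃  [x]  ┃
           ┃  3        0       0       0   ┃  [Me▼]┃
           ┃  4        0       0       0   ┃  [   ]┃
           ┃  5        0       0       0   ┃       ┃
           ┃  6        0  421.18       0   ┃       ┃
           ┃  7        0       0       0OK ┃       ┃
           ┃  8      254       0  187.96   ┃       ┃
           ┗━━━━━━━━━━━━━━━━━━━━━━━━━━━━━━━┛       ┃
                               ┃                   ┃
                               ┗━━━━━━━━━━━━━━━━━━━┛
                                                    
                                                    
                                                    
                                                    
                                                    
                                                    


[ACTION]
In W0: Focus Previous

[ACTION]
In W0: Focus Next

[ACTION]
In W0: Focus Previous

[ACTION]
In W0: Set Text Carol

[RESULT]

           ┃J17:                           ┃  [   ]┃
           ┃       A       B       C       ┃  [x]  ┃
           ┃-------------------------------┃  [x]  ┃
           ┃  1        0       0       0   ┃  [   ]┃
           ┃  2        0  180.28       0   ┃  [x]  ┃
           ┃  3        0       0       0   ┃  [Me▼]┃
           ┃  4        0       0       0   ┃  [Car]┃
           ┃  5        0       0       0   ┃       ┃
           ┃  6        0  421.18       0   ┃       ┃
           ┃  7        0       0       0OK ┃       ┃
           ┃  8      254       0  187.96   ┃       ┃
           ┗━━━━━━━━━━━━━━━━━━━━━━━━━━━━━━━┛       ┃
                               ┃                   ┃
                               ┗━━━━━━━━━━━━━━━━━━━┛
                                                    
                                                    
                                                    
                                                    
                                                    
                                                    


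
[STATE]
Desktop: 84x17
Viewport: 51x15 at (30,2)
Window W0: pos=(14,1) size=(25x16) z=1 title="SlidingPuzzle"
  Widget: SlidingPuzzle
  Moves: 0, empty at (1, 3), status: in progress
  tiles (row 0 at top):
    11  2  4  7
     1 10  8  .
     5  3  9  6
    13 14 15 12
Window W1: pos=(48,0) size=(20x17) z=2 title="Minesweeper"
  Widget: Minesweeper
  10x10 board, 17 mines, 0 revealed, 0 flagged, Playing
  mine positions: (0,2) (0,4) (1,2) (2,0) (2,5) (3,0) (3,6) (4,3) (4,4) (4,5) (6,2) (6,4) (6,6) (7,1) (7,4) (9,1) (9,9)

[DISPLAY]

        ┃         ┠──────────────────┨             
────────┨         ┃■■■■■■■■■■        ┃             
┬────┐  ┃         ┃■■■■■■■■■■        ┃             
│  7 │  ┃         ┃■■■■■■■■■■        ┃             
┼────┤  ┃         ┃■■■■■■■■■■        ┃             
│    │  ┃         ┃■■■■■■■■■■        ┃             
┼────┤  ┃         ┃■■■■■■■■■■        ┃             
│  6 │  ┃         ┃■■■■■■■■■■        ┃             
┼────┤  ┃         ┃■■■■■■■■■■        ┃             
│ 12 │  ┃         ┃■■■■■■■■■■        ┃             
┴────┘  ┃         ┃■■■■■■■■■■        ┃             
        ┃         ┃                  ┃             
        ┃         ┃                  ┃             
        ┃         ┃                  ┃             
━━━━━━━━┛         ┗━━━━━━━━━━━━━━━━━━┛             


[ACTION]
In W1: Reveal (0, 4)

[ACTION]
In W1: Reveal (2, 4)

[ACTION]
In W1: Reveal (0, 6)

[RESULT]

        ┃         ┠──────────────────┨             
────────┨         ┃■■✹■✹■■■■■        ┃             
┬────┐  ┃         ┃■■✹■■■■■■■        ┃             
│  7 │  ┃         ┃✹■■■■✹■■■■        ┃             
┼────┤  ┃         ┃✹■■■■■✹■■■        ┃             
│    │  ┃         ┃■■■✹✹✹■■■■        ┃             
┼────┤  ┃         ┃■■■■■■■■■■        ┃             
│  6 │  ┃         ┃■■✹■✹■✹■■■        ┃             
┼────┤  ┃         ┃■✹■■✹■■■■■        ┃             
│ 12 │  ┃         ┃■■■■■■■■■■        ┃             
┴────┘  ┃         ┃■✹■■■■■■■✹        ┃             
        ┃         ┃                  ┃             
        ┃         ┃                  ┃             
        ┃         ┃                  ┃             
━━━━━━━━┛         ┗━━━━━━━━━━━━━━━━━━┛             


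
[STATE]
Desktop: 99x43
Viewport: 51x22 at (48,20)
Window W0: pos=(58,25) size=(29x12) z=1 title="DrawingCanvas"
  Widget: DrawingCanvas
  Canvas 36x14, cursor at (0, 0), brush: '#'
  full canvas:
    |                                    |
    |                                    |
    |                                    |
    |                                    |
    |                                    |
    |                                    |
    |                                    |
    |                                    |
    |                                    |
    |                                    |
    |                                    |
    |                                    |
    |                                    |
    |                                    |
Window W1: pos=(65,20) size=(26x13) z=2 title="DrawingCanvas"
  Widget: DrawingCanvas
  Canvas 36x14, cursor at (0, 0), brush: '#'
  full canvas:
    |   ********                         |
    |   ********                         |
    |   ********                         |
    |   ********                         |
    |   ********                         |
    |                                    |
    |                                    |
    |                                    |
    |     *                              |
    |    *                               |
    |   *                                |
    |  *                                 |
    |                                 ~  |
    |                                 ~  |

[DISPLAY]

                 ┏━━━━━━━━━━━━━━━━━━━━━━━━┓        
                 ┃ DrawingCanvas          ┃        
                 ┠────────────────────────┨        
                 ┃+  ********             ┃        
                 ┃   ********             ┃        
          ┏━━━━━━┃   ********             ┃        
          ┃ Drawi┃   ********             ┃        
          ┠──────┃   ********             ┃        
          ┃+     ┃                        ┃        
          ┃      ┃                        ┃        
          ┃      ┃                        ┃        
          ┃      ┃     *                  ┃        
          ┃      ┗━━━━━━━━━━━━━━━━━━━━━━━━┛        
          ┃                           ┃            
          ┃                           ┃            
          ┃                           ┃            
          ┗━━━━━━━━━━━━━━━━━━━━━━━━━━━┛            
                                                   
                                                   
                                                   
                                                   
                                                   


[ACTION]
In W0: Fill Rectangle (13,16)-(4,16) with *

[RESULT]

                 ┏━━━━━━━━━━━━━━━━━━━━━━━━┓        
                 ┃ DrawingCanvas          ┃        
                 ┠────────────────────────┨        
                 ┃+  ********             ┃        
                 ┃   ********             ┃        
          ┏━━━━━━┃   ********             ┃        
          ┃ Drawi┃   ********             ┃        
          ┠──────┃   ********             ┃        
          ┃+     ┃                        ┃        
          ┃      ┃                        ┃        
          ┃      ┃                        ┃        
          ┃      ┃     *                  ┃        
          ┃      ┗━━━━━━━━━━━━━━━━━━━━━━━━┛        
          ┃                *          ┃            
          ┃                *          ┃            
          ┃                *          ┃            
          ┗━━━━━━━━━━━━━━━━━━━━━━━━━━━┛            
                                                   
                                                   
                                                   
                                                   
                                                   


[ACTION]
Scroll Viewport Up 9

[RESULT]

                                                   
                                                   
                                                   
                                                   
                                                   
                                                   
                                                   
                                                   
                                                   
                 ┏━━━━━━━━━━━━━━━━━━━━━━━━┓        
                 ┃ DrawingCanvas          ┃        
                 ┠────────────────────────┨        
                 ┃+  ********             ┃        
                 ┃   ********             ┃        
          ┏━━━━━━┃   ********             ┃        
          ┃ Drawi┃   ********             ┃        
          ┠──────┃   ********             ┃        
          ┃+     ┃                        ┃        
          ┃      ┃                        ┃        
          ┃      ┃                        ┃        
          ┃      ┃     *                  ┃        
          ┃      ┗━━━━━━━━━━━━━━━━━━━━━━━━┛        


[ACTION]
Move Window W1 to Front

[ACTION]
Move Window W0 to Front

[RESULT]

                                                   
                                                   
                                                   
                                                   
                                                   
                                                   
                                                   
                                                   
                                                   
                 ┏━━━━━━━━━━━━━━━━━━━━━━━━┓        
                 ┃ DrawingCanvas          ┃        
                 ┠────────────────────────┨        
                 ┃+  ********             ┃        
                 ┃   ********             ┃        
          ┏━━━━━━━━━━━━━━━━━━━━━━━━━━━┓   ┃        
          ┃ DrawingCanvas             ┃   ┃        
          ┠───────────────────────────┨   ┃        
          ┃+                          ┃   ┃        
          ┃                           ┃   ┃        
          ┃                           ┃   ┃        
          ┃                           ┃   ┃        
          ┃                *          ┃━━━┛        


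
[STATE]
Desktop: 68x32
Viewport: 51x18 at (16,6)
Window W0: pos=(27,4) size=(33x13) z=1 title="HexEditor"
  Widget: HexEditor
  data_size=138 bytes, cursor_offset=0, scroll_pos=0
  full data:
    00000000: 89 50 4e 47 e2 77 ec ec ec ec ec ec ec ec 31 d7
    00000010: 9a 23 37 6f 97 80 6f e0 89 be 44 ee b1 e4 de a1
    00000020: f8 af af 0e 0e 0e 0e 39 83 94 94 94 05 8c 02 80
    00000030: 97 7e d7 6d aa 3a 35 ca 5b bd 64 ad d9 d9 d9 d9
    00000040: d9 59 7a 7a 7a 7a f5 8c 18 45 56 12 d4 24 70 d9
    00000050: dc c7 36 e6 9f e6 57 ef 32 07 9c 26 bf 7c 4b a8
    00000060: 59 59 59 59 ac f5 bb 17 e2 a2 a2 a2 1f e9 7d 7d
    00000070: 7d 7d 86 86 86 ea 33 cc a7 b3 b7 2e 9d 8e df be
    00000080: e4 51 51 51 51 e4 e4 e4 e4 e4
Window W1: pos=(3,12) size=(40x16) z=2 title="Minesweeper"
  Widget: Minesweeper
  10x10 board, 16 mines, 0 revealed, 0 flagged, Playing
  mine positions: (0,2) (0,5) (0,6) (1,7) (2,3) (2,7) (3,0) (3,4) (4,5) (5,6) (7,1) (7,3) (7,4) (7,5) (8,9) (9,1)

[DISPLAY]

           ┠───────────────────────────────┨       
           ┃00000000  89 50 4e 47 e2 77 ec ┃       
           ┃00000010  9a 23 37 6f 97 80 6f ┃       
           ┃00000020  f8 af af 0e 0e 0e 0e ┃       
           ┃00000030  97 7e d7 6d aa 3a 35 ┃       
           ┃00000040  d9 59 7a 7a 7a 7a f5 ┃       
━━━━━━━━━━━━━━━━━━━━━━━━━━┓ 36 e6 9f e6 57 ┃       
                          ┃ 59 59 ac f5 bb ┃       
──────────────────────────┨ 86 86 86 ea 33 ┃       
                          ┃ 51 51 51 e4 e4 ┃       
                          ┃━━━━━━━━━━━━━━━━┛       
                          ┃                        
                          ┃                        
                          ┃                        
                          ┃                        
                          ┃                        
                          ┃                        
                          ┃                        


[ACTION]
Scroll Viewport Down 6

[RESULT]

━━━━━━━━━━━━━━━━━━━━━━━━━━┓ 36 e6 9f e6 57 ┃       
                          ┃ 59 59 ac f5 bb ┃       
──────────────────────────┨ 86 86 86 ea 33 ┃       
                          ┃ 51 51 51 e4 e4 ┃       
                          ┃━━━━━━━━━━━━━━━━┛       
                          ┃                        
                          ┃                        
                          ┃                        
                          ┃                        
                          ┃                        
                          ┃                        
                          ┃                        
                          ┃                        
                          ┃                        
                          ┃                        
━━━━━━━━━━━━━━━━━━━━━━━━━━┛                        
                                                   
                                                   


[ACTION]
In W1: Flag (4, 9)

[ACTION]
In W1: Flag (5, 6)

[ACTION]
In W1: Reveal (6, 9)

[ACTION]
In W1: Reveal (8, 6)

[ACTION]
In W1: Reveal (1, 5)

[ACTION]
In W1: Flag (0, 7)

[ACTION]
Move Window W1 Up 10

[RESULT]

                          ┃ 36 e6 9f e6 57 ┃       
                          ┃ 59 59 ac f5 bb ┃       
                          ┃ 86 86 86 ea 33 ┃       
                          ┃ 51 51 51 e4 e4 ┃       
                          ┃━━━━━━━━━━━━━━━━┛       
━━━━━━━━━━━━━━━━━━━━━━━━━━┛                        
                                                   
                                                   
                                                   
                                                   
                                                   
                                                   
                                                   
                                                   
                                                   
                                                   
                                                   
                                                   


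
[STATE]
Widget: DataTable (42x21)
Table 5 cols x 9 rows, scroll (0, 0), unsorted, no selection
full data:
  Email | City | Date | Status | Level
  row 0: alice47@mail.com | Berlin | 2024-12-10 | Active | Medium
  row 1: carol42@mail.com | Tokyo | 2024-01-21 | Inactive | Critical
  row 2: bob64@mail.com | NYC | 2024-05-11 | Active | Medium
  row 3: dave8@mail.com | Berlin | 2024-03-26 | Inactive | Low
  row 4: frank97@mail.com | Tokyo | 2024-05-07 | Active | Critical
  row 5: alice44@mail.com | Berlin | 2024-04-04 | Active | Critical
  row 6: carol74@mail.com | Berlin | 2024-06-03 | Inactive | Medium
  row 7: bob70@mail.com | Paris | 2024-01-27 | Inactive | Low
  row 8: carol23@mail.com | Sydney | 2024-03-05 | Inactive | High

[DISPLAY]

Email           │City  │Date      │Status 
────────────────┼──────┼──────────┼───────
alice47@mail.com│Berlin│2024-12-10│Active 
carol42@mail.com│Tokyo │2024-01-21│Inactiv
bob64@mail.com  │NYC   │2024-05-11│Active 
dave8@mail.com  │Berlin│2024-03-26│Inactiv
frank97@mail.com│Tokyo │2024-05-07│Active 
alice44@mail.com│Berlin│2024-04-04│Active 
carol74@mail.com│Berlin│2024-06-03│Inactiv
bob70@mail.com  │Paris │2024-01-27│Inactiv
carol23@mail.com│Sydney│2024-03-05│Inactiv
                                          
                                          
                                          
                                          
                                          
                                          
                                          
                                          
                                          
                                          


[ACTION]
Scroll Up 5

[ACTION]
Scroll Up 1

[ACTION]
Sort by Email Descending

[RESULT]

Email          ▼│City  │Date      │Status 
────────────────┼──────┼──────────┼───────
frank97@mail.com│Tokyo │2024-05-07│Active 
dave8@mail.com  │Berlin│2024-03-26│Inactiv
carol74@mail.com│Berlin│2024-06-03│Inactiv
carol42@mail.com│Tokyo │2024-01-21│Inactiv
carol23@mail.com│Sydney│2024-03-05│Inactiv
bob70@mail.com  │Paris │2024-01-27│Inactiv
bob64@mail.com  │NYC   │2024-05-11│Active 
alice47@mail.com│Berlin│2024-12-10│Active 
alice44@mail.com│Berlin│2024-04-04│Active 
                                          
                                          
                                          
                                          
                                          
                                          
                                          
                                          
                                          
                                          


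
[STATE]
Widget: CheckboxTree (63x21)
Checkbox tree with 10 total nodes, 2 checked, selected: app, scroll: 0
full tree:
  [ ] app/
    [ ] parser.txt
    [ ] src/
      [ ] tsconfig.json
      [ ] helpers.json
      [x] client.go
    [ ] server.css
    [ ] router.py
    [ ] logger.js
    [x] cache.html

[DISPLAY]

>[-] app/                                                      
   [ ] parser.txt                                              
   [-] src/                                                    
     [ ] tsconfig.json                                         
     [ ] helpers.json                                          
     [x] client.go                                             
   [ ] server.css                                              
   [ ] router.py                                               
   [ ] logger.js                                               
   [x] cache.html                                              
                                                               
                                                               
                                                               
                                                               
                                                               
                                                               
                                                               
                                                               
                                                               
                                                               
                                                               


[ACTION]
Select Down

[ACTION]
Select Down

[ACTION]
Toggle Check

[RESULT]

 [-] app/                                                      
   [ ] parser.txt                                              
>  [x] src/                                                    
     [x] tsconfig.json                                         
     [x] helpers.json                                          
     [x] client.go                                             
   [ ] server.css                                              
   [ ] router.py                                               
   [ ] logger.js                                               
   [x] cache.html                                              
                                                               
                                                               
                                                               
                                                               
                                                               
                                                               
                                                               
                                                               
                                                               
                                                               
                                                               


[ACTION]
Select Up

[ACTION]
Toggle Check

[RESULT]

 [-] app/                                                      
>  [x] parser.txt                                              
   [x] src/                                                    
     [x] tsconfig.json                                         
     [x] helpers.json                                          
     [x] client.go                                             
   [ ] server.css                                              
   [ ] router.py                                               
   [ ] logger.js                                               
   [x] cache.html                                              
                                                               
                                                               
                                                               
                                                               
                                                               
                                                               
                                                               
                                                               
                                                               
                                                               
                                                               


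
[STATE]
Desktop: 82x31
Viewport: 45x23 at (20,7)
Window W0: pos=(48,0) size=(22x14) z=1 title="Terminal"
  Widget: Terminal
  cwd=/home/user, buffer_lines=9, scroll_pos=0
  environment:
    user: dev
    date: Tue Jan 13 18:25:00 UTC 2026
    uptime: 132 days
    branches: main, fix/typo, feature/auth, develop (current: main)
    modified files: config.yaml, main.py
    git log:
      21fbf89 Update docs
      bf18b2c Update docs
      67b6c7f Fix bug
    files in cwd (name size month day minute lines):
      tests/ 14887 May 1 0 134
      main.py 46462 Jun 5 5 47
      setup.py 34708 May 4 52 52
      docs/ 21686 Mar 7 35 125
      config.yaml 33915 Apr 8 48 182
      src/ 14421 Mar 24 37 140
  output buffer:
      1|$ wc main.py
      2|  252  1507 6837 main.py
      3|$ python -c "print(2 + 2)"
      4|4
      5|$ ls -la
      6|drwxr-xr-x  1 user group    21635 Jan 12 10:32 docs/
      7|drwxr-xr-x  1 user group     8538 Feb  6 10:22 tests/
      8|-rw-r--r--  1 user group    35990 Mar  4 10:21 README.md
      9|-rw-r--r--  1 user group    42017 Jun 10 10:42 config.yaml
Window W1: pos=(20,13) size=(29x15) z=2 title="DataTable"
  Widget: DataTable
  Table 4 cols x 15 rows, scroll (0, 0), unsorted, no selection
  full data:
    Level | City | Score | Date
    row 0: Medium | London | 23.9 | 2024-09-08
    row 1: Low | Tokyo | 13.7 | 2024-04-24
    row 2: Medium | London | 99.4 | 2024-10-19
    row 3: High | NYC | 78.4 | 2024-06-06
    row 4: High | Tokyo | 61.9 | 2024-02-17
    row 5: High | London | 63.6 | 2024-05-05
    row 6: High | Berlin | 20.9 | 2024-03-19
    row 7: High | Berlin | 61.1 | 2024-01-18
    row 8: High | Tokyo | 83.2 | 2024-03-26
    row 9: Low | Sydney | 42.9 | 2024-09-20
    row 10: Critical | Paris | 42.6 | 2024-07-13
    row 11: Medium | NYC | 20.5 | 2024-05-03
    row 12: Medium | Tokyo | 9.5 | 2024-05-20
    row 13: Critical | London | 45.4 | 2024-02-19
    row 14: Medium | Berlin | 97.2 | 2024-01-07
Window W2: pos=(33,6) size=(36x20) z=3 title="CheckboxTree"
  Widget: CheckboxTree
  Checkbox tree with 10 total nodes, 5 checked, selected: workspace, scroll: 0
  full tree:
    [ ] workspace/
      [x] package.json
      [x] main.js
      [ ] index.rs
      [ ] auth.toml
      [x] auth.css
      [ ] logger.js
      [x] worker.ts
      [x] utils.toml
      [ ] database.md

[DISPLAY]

             ┃ CheckboxTree                  
             ┠───────────────────────────────
             ┃>[-] workspace/                
             ┃   [x] package.json            
             ┃   [x] main.js                 
             ┃   [ ] index.rs                
┏━━━━━━━━━━━━┃   [ ] auth.toml               
┃ DataTable  ┃   [x] auth.css                
┠────────────┃   [ ] logger.js               
┃Level   │Cit┃   [x] worker.ts               
┃────────┼───┃   [x] utils.toml              
┃Medium  │Lon┃   [ ] database.md             
┃Low     │Tok┃                               
┃Medium  │Lon┃                               
┃High    │NYC┃                               
┃High    │Tok┃                               
┃High    │Lon┃                               
┃High    │Ber┃                               
┃High    │Ber┗━━━━━━━━━━━━━━━━━━━━━━━━━━━━━━━
┃High    │Tokyo │83.2 │2024-┃                
┗━━━━━━━━━━━━━━━━━━━━━━━━━━━┛                
                                             
                                             


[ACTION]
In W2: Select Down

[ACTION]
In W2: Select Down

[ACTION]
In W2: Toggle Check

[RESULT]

             ┃ CheckboxTree                  
             ┠───────────────────────────────
             ┃ [-] workspace/                
             ┃   [x] package.json            
             ┃>  [ ] main.js                 
             ┃   [ ] index.rs                
┏━━━━━━━━━━━━┃   [ ] auth.toml               
┃ DataTable  ┃   [x] auth.css                
┠────────────┃   [ ] logger.js               
┃Level   │Cit┃   [x] worker.ts               
┃────────┼───┃   [x] utils.toml              
┃Medium  │Lon┃   [ ] database.md             
┃Low     │Tok┃                               
┃Medium  │Lon┃                               
┃High    │NYC┃                               
┃High    │Tok┃                               
┃High    │Lon┃                               
┃High    │Ber┃                               
┃High    │Ber┗━━━━━━━━━━━━━━━━━━━━━━━━━━━━━━━
┃High    │Tokyo │83.2 │2024-┃                
┗━━━━━━━━━━━━━━━━━━━━━━━━━━━┛                
                                             
                                             
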